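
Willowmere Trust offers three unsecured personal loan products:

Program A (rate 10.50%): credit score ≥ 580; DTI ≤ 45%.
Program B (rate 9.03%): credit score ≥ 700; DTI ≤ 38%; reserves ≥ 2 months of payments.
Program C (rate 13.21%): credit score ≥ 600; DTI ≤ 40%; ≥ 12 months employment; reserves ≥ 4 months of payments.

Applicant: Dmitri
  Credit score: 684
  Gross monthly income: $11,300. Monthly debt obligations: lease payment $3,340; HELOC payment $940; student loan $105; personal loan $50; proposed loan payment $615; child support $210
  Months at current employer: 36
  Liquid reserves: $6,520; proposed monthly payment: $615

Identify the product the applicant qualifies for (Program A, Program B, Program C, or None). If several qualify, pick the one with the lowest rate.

None

Total debts = (3,340 + 940 + 105 + 50 + 615 + 210) = 5,260; DTI = 5,260/11,300 = 46.5%.
Reserves = 6,520/615 = 10.6 months.
Program A: score 684 ≥ 580; DTI 46.5% > 45% → does not qualify.
Program B: score 684 < 700; DTI 46.5% > 38%; reserves 10.6 ≥ 2 mo → does not qualify.
Program C: score 684 ≥ 600; DTI 46.5% > 40%; employment 36 ≥ 12 mo; reserves 10.6 ≥ 4 mo → does not qualify.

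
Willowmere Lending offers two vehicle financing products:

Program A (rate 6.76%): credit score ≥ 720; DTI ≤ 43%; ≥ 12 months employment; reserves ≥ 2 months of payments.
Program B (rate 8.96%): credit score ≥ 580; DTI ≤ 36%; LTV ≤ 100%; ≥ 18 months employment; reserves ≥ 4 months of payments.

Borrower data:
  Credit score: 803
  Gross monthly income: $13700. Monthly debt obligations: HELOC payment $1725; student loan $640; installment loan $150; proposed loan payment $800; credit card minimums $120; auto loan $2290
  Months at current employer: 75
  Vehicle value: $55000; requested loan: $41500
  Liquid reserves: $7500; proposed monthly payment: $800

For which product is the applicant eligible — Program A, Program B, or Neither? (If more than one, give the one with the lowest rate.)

Total debts = (1,725 + 640 + 150 + 800 + 120 + 2,290) = 5,725; DTI = 5,725/13,700 = 41.8%.
LTV = 41,500/55,000 = 75.5%.
Reserves = 7,500/800 = 9.4 months.
Program A: score 803 ≥ 720; DTI 41.8% ≤ 43%; employment 75 ≥ 12 mo; reserves 9.4 ≥ 2 mo → qualifies.
Program B: score 803 ≥ 580; DTI 41.8% > 36%; LTV 75.5% ≤ 100%; employment 75 ≥ 18 mo; reserves 9.4 ≥ 4 mo → does not qualify.

Program A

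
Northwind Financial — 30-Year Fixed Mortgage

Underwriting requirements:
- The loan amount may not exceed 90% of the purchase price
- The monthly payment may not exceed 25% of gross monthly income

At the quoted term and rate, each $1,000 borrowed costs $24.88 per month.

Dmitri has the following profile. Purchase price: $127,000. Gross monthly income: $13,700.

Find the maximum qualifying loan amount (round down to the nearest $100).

Payment cap: 25% × $13,700 = $3,425/month.
At $24.88 per $1,000, that supports 3,425/24.88 × 1,000 ≈ $137,660 → $137,600.
LTV cap: 90% × $127,000 = $114,300 → $114,300.
Binding constraint: loan-to-value.

$114,300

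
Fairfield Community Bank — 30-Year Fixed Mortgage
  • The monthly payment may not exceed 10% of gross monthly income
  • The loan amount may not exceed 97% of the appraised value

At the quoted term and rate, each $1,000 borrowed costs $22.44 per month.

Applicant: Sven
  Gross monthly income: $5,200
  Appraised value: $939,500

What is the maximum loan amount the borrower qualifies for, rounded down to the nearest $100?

$23,100

Payment cap: 10% × $5,200 = $520/month.
At $22.44 per $1,000, that supports 520/22.44 × 1,000 ≈ $23,172 → $23,100.
LTV cap: 97% × $939,500 = $911,315 → $911,300.
Binding constraint: payment-to-income.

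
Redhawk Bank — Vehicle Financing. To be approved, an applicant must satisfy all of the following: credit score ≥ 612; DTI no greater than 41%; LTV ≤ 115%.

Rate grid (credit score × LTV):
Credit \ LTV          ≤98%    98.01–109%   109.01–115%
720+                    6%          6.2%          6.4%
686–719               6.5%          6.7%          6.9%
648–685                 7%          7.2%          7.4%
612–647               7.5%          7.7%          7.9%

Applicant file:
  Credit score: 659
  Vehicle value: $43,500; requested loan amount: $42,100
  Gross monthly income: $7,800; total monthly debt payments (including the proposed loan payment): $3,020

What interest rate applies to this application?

7%

Credit score 659 ≥ 612; DTI: 3,020 ÷ 7,800 = 38.7%, within the 41% cap
LTV = 42,100/43,500 = 96.8% ≤ 115%
Credit 659 → row 648–685; LTV 96.8% → column ≤98%. Grid cell → 7%.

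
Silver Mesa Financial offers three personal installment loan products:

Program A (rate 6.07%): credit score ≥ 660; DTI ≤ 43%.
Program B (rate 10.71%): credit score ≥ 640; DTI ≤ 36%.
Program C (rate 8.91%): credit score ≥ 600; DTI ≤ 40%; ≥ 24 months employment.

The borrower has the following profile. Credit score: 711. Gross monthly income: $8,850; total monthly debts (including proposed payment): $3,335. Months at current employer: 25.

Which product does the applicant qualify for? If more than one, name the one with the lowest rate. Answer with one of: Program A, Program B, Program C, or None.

DTI = 3,335/8,850 = 37.7%.
Program A: score 711 ≥ 660; DTI 37.7% ≤ 43% → qualifies.
Program B: score 711 ≥ 640; DTI 37.7% > 36% → does not qualify.
Program C: score 711 ≥ 600; DTI 37.7% ≤ 40%; employment 25 ≥ 24 mo → qualifies.
Qualifying: Program A, Program C. Lowest rate is 6.07% → Program A.

Program A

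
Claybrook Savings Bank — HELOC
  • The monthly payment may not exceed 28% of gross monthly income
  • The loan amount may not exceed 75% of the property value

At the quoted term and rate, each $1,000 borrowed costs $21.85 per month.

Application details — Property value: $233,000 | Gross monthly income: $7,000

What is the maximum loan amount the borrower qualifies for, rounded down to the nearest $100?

$89,700

Payment cap: 28% × $7,000 = $1,960/month.
At $21.85 per $1,000, that supports 1,960/21.85 × 1,000 ≈ $89,702 → $89,700.
LTV cap: 75% × $233,000 = $174,750 → $174,700.
Binding constraint: payment-to-income.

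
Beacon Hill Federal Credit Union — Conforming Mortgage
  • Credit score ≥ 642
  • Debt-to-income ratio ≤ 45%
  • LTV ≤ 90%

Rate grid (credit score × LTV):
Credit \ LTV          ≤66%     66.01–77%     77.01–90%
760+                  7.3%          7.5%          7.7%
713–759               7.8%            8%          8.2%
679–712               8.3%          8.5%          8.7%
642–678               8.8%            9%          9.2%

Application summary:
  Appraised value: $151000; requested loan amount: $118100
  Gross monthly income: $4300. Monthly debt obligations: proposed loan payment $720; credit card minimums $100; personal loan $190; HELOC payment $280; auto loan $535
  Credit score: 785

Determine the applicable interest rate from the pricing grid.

Credit score 785 ≥ 642; Total monthly debts = (720 + 100 + 190 + 280 + 535) = 1,825. DTI: 1,825 ÷ 4,300 = 42.4%, within the 45% cap
Loan-to-value = 118,100/151,000 = 78.2% — pass (90% max)
Credit 785 → row 760+; LTV 78.2% → column 77.01–90%. Grid cell → 7.7%.

7.7%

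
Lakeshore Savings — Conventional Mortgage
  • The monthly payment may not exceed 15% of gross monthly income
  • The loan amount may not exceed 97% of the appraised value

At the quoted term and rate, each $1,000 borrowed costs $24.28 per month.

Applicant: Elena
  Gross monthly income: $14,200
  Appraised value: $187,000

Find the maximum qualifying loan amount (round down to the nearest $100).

Payment cap: 15% × $14,200 = $2,130/month.
At $24.28 per $1,000, that supports 2,130/24.28 × 1,000 ≈ $87,726 → $87,700.
LTV cap: 97% × $187,000 = $181,390 → $181,300.
Binding constraint: payment-to-income.

$87,700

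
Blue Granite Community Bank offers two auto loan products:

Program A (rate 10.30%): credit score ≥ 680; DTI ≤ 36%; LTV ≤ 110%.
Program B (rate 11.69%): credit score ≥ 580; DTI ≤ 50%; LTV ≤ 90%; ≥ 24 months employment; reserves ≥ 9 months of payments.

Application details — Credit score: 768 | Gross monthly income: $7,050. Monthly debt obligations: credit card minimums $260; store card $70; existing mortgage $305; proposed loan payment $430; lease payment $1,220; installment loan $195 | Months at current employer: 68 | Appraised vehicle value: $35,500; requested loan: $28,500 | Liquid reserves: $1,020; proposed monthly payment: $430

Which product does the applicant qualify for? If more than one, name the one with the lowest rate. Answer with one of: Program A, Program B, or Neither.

Total debts = (260 + 70 + 305 + 430 + 1,220 + 195) = 2,480; DTI = 2,480/7,050 = 35.2%.
LTV = 28,500/35,500 = 80.3%.
Reserves = 1,020/430 = 2.4 months.
Program A: score 768 ≥ 680; DTI 35.2% ≤ 36%; LTV 80.3% ≤ 110% → qualifies.
Program B: score 768 ≥ 580; DTI 35.2% ≤ 50%; LTV 80.3% ≤ 90%; employment 68 ≥ 24 mo; reserves 2.4 < 9 mo → does not qualify.

Program A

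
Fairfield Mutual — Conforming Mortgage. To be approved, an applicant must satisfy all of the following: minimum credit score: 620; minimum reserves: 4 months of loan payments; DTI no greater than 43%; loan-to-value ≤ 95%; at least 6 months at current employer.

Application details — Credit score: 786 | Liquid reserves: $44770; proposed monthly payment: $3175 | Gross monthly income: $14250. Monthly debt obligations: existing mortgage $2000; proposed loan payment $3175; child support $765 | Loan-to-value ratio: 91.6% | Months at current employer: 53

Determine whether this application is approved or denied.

Approved

Credit score 786 ≥ 620 (meets)
Reserves: 44,770 ÷ 3,175 = 14.1 months (meets 4-month minimum)
Total monthly debts = (2,000 + 3,175 + 765) = 5,940. DTI: 5,940 ÷ 14,250 = 41.7%, within the 43% cap
LTV 91.6% ≤ 95%
Employment 53 ≥ 6 months
All criteria satisfied.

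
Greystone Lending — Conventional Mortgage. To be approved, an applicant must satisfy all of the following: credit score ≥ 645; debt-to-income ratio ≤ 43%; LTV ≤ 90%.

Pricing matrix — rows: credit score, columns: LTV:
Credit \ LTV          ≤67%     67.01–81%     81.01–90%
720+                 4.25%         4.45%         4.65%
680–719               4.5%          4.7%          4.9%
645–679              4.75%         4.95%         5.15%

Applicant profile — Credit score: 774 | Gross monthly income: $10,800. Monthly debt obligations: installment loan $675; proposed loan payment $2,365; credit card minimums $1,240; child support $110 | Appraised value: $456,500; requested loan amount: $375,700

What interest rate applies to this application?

Credit score 774 ≥ 645; Total monthly debts = (675 + 2,365 + 1,240 + 110) = 4,390. Debt-to-income = 4,390/10,800 = 40.6% — meets 43% limit
LTV = 375,700/456,500 = 82.3% ≤ 90%
Row: 774 falls in 720+. Column: 82.3% falls in 81.01–90%. Rate = 4.65%.

4.65%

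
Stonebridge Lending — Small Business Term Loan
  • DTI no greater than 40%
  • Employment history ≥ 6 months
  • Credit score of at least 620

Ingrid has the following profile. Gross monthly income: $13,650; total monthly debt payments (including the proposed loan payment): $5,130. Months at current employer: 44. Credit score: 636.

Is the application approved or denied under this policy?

Debt-to-income = 5,130/13,650 = 37.6% — meets 40% limit
Employment 44 ≥ 6 months
Credit score 636 ≥ 620 (meets)
All criteria satisfied.

Approved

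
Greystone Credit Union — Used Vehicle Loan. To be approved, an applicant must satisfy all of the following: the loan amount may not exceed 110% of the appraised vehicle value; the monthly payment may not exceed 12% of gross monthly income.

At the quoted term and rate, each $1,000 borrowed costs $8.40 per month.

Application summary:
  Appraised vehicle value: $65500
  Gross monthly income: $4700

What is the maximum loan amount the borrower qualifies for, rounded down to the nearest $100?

$67,100

Payment cap: 12% × $4,700 = $564/month.
At $8.40 per $1,000, that supports 564/8.40 × 1,000 ≈ $67,142 → $67,100.
LTV cap: 110% × $65,500 = $72,050 → $72,000.
Binding constraint: payment-to-income.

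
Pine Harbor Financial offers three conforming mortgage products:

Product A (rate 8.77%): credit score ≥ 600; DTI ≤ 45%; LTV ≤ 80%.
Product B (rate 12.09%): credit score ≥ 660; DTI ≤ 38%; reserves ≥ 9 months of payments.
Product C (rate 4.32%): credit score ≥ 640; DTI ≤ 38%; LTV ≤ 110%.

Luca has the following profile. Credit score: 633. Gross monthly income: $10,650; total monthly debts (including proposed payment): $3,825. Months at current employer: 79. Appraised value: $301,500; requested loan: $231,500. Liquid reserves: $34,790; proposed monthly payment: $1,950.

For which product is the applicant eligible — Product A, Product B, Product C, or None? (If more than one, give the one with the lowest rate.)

Product A

DTI = 3,825/10,650 = 35.9%.
LTV = 231,500/301,500 = 76.8%.
Reserves = 34,790/1,950 = 17.8 months.
Product A: score 633 ≥ 600; DTI 35.9% ≤ 45%; LTV 76.8% ≤ 80% → qualifies.
Product B: score 633 < 660; DTI 35.9% ≤ 38%; reserves 17.8 ≥ 9 mo → does not qualify.
Product C: score 633 < 640; DTI 35.9% ≤ 38%; LTV 76.8% ≤ 110% → does not qualify.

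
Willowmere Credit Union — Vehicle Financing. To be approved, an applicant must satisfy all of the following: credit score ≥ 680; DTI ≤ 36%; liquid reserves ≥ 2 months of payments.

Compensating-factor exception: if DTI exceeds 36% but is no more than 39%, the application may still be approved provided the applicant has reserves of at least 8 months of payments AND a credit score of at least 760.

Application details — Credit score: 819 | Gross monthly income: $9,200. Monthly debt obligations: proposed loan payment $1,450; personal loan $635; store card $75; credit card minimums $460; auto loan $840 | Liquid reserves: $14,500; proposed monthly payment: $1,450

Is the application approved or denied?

Credit score 819 ≥ 680 (meets base)
Total debts = (1,450 + 635 + 75 + 460 + 840) = 3,460. DTI = 3,460/9,200 = 37.6% > 36% — standard DTI limit exceeded.
Liquid reserves cover 14,500/1,450 = 10.0 months — ≥ 2 required
DTI 37.6% is within the 36%–39% exception band; checking compensating factors.
Reserves 10.0 ≥ 8 months; credit score 819 ≥ 760.
Both override conditions satisfied; DTI exception granted.

Approved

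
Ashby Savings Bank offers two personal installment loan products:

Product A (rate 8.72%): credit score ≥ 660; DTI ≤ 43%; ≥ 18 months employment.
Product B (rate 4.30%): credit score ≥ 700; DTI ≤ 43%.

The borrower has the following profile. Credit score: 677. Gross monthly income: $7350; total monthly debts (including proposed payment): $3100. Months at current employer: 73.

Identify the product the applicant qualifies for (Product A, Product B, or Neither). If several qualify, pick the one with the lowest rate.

Product A

DTI = 3,100/7,350 = 42.2%.
Product A: score 677 ≥ 660; DTI 42.2% ≤ 43%; employment 73 ≥ 18 mo → qualifies.
Product B: score 677 < 700; DTI 42.2% ≤ 43% → does not qualify.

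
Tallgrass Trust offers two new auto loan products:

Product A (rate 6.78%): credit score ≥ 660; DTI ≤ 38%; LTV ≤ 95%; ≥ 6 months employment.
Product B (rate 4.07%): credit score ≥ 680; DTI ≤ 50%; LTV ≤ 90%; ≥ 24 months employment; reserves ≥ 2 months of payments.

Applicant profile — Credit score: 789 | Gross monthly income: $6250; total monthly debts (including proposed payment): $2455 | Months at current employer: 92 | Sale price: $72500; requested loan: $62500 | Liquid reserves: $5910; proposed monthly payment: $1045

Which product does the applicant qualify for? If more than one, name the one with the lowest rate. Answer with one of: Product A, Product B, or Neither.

DTI = 2,455/6,250 = 39.3%.
LTV = 62,500/72,500 = 86.2%.
Reserves = 5,910/1,045 = 5.7 months.
Product A: score 789 ≥ 660; DTI 39.3% > 38%; LTV 86.2% ≤ 95%; employment 92 ≥ 6 mo → does not qualify.
Product B: score 789 ≥ 680; DTI 39.3% ≤ 50%; LTV 86.2% ≤ 90%; employment 92 ≥ 24 mo; reserves 5.7 ≥ 2 mo → qualifies.

Product B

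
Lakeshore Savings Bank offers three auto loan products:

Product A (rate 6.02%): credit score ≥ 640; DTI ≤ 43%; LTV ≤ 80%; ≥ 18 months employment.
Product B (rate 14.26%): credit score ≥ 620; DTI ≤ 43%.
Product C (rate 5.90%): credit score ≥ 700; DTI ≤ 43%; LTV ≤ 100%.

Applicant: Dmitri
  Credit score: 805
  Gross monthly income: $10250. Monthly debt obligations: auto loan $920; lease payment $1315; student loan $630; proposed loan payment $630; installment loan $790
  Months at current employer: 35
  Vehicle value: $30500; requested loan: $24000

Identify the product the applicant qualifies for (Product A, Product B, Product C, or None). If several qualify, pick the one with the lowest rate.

Total debts = (920 + 1,315 + 630 + 630 + 790) = 4,285; DTI = 4,285/10,250 = 41.8%.
LTV = 24,000/30,500 = 78.7%.
Product A: score 805 ≥ 640; DTI 41.8% ≤ 43%; LTV 78.7% ≤ 80%; employment 35 ≥ 18 mo → qualifies.
Product B: score 805 ≥ 620; DTI 41.8% ≤ 43% → qualifies.
Product C: score 805 ≥ 700; DTI 41.8% ≤ 43%; LTV 78.7% ≤ 100% → qualifies.
Qualifying: Product A, Product B, Product C. Lowest rate is 5.90% → Product C.

Product C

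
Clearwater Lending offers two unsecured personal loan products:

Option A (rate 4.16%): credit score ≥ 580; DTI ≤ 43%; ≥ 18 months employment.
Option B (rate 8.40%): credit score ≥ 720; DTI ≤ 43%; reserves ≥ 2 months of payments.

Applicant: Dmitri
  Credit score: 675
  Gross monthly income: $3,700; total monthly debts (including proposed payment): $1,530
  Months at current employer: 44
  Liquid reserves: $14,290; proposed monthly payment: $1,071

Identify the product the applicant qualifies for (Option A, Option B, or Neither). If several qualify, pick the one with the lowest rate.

DTI = 1,530/3,700 = 41.4%.
Reserves = 14,290/1,071 = 13.3 months.
Option A: score 675 ≥ 580; DTI 41.4% ≤ 43%; employment 44 ≥ 18 mo → qualifies.
Option B: score 675 < 720; DTI 41.4% ≤ 43%; reserves 13.3 ≥ 2 mo → does not qualify.

Option A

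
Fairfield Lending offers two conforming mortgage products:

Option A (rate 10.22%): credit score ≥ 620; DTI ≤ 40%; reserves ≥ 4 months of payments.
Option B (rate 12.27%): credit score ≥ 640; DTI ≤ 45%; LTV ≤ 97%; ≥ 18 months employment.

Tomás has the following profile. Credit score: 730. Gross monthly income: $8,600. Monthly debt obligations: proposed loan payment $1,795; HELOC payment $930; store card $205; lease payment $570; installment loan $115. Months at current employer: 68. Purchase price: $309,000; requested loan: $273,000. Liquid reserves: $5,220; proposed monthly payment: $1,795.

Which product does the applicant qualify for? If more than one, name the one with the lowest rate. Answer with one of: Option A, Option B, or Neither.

Total debts = (1,795 + 930 + 205 + 570 + 115) = 3,615; DTI = 3,615/8,600 = 42%.
LTV = 273,000/309,000 = 88.3%.
Reserves = 5,220/1,795 = 2.9 months.
Option A: score 730 ≥ 620; DTI 42% > 40%; reserves 2.9 < 4 mo → does not qualify.
Option B: score 730 ≥ 640; DTI 42% ≤ 45%; LTV 88.3% ≤ 97%; employment 68 ≥ 18 mo → qualifies.

Option B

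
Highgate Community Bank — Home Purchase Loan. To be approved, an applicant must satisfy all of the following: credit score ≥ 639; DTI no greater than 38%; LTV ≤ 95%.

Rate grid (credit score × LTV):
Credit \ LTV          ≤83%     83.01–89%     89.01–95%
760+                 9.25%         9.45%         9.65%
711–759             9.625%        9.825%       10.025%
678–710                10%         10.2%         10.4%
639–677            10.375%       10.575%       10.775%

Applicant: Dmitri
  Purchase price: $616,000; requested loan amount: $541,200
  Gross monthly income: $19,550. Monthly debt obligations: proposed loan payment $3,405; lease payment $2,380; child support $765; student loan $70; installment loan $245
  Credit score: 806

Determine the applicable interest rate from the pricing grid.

9.45%

Credit score 806 ≥ 639; Total monthly debts = (3,405 + 2,380 + 765 + 70 + 245) = 6,865. Debt-to-income = 6,865/19,550 = 35.1% — meets 38% limit
LTV = 541,200/616,000 = 87.9% ≤ 95%
Credit 806 → row 760+; LTV 87.9% → column 83.01–89%. Grid cell → 9.45%.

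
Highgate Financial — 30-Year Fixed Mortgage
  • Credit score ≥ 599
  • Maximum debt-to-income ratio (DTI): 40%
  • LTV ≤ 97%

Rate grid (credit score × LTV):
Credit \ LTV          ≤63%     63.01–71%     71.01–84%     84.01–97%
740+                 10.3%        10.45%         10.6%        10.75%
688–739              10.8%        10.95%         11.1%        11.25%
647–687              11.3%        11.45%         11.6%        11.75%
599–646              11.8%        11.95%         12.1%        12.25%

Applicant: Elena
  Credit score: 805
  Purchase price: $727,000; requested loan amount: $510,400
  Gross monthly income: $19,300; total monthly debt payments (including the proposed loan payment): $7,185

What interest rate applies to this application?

Credit score 805 ≥ 599; DTI: 7,185 ÷ 19,300 = 37.2%, within the 40% cap
Loan-to-value = 510,400/727,000 = 70.2% — pass (97% max)
Row: 805 falls in 740+. Column: 70.2% falls in 63.01–71%. Rate = 10.45%.

10.45%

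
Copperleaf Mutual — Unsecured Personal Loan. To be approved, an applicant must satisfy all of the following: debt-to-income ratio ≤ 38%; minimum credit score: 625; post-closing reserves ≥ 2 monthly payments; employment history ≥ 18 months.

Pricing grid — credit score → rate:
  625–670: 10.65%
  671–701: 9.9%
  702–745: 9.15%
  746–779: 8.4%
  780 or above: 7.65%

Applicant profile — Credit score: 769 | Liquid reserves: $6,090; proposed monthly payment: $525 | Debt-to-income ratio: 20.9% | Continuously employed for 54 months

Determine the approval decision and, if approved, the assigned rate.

Approved at 8.4%

Credit score 769 ≥ 625 (meets minimum)
Reserves = 6,090/525 = 11.6 months ≥ 2
Employment 54 ≥ 18 months
DTI 20.9% is within the 38% limit
All requirements met. Score 769 falls in the 746–779 tier → 8.4%.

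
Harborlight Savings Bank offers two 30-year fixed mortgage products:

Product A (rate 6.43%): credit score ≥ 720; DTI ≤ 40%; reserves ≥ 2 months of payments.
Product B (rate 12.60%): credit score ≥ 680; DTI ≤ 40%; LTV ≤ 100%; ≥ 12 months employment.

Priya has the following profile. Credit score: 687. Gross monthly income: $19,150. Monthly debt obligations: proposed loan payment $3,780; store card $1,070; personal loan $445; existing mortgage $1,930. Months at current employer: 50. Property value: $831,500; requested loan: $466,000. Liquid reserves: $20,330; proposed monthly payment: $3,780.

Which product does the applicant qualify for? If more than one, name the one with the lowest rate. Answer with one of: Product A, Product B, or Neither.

Product B

Total debts = (3,780 + 1,070 + 445 + 1,930) = 7,225; DTI = 7,225/19,150 = 37.7%.
LTV = 466,000/831,500 = 56%.
Reserves = 20,330/3,780 = 5.4 months.
Product A: score 687 < 720; DTI 37.7% ≤ 40%; reserves 5.4 ≥ 2 mo → does not qualify.
Product B: score 687 ≥ 680; DTI 37.7% ≤ 40%; LTV 56% ≤ 100%; employment 50 ≥ 12 mo → qualifies.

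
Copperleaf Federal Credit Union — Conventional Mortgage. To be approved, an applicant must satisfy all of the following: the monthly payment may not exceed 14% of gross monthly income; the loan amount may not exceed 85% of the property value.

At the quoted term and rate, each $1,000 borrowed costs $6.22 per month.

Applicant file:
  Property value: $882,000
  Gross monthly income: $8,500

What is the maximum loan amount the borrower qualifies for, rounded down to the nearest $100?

Payment cap: 14% × $8,500 = $1,190/month.
At $6.22 per $1,000, that supports 1,190/6.22 × 1,000 ≈ $191,318 → $191,300.
LTV cap: 85% × $882,000 = $749,700 → $749,700.
Binding constraint: payment-to-income.

$191,300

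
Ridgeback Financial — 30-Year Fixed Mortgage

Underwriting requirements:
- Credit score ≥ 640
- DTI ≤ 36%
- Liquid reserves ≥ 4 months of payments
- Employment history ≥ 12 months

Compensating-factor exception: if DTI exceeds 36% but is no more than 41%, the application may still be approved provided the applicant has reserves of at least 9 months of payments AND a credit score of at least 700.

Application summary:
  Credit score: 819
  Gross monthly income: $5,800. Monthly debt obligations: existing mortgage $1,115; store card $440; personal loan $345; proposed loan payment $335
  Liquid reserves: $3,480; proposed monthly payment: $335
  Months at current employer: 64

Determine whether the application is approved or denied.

Credit score 819 ≥ 640 (meets base)
Total debts = (1,115 + 440 + 345 + 335) = 2,235. DTI: 2,235 ÷ 5,800 = 38.5%, over the 36% base limit.
Reserves: 3,480 ÷ 335 = 10.4 months (meets 4-month minimum)
Employment 64 ≥ 12 months
DTI 38.5% is within the 36%–41% exception band; checking compensating factors.
Override check — reserves: 10.4 mo (ok); score: 819 (ok).
Both compensating conditions met → exception applies.

Approved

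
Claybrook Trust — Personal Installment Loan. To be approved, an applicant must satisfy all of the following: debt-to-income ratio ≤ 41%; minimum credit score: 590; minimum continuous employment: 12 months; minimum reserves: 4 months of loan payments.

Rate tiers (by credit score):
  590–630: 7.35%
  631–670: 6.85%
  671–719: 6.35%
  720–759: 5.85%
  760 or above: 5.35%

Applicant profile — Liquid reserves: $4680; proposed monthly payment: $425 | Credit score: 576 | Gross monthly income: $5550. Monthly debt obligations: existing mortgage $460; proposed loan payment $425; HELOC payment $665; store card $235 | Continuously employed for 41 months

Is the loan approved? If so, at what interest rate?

Credit score 576 < 590 (below minimum)
Employment 41 ≥ 12 months
Reserves: 4,680 ÷ 425 = 11.0 months (meets 4-month minimum)
Total monthly debts = (460 + 425 + 665 + 235) = 1,785. Debt-to-income = 1,785/5,550 = 32.2% — meets 41% limit
Not all requirements met → denied.

Denied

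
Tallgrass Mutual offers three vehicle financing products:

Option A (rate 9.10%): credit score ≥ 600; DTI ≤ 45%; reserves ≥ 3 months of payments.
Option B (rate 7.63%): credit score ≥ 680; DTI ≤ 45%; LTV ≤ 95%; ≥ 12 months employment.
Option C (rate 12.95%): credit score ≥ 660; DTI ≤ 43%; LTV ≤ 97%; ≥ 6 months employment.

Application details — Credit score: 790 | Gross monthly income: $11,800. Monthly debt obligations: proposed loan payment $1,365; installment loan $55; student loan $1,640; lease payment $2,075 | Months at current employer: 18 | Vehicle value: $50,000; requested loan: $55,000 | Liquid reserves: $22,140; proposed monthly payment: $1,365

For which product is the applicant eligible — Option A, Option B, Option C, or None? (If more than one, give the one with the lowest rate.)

Option A

Total debts = (1,365 + 55 + 1,640 + 2,075) = 5,135; DTI = 5,135/11,800 = 43.5%.
LTV = 55,000/50,000 = 110%.
Reserves = 22,140/1,365 = 16.2 months.
Option A: score 790 ≥ 600; DTI 43.5% ≤ 45%; reserves 16.2 ≥ 3 mo → qualifies.
Option B: score 790 ≥ 680; DTI 43.5% ≤ 45%; LTV 110% > 95%; employment 18 ≥ 12 mo → does not qualify.
Option C: score 790 ≥ 660; DTI 43.5% > 43%; LTV 110% > 97%; employment 18 ≥ 6 mo → does not qualify.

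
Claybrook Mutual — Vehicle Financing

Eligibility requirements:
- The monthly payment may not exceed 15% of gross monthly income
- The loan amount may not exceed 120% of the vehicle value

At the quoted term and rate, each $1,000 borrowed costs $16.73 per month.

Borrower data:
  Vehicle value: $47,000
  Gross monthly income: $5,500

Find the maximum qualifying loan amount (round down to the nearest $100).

Payment cap: 15% × $5,500 = $825/month.
At $16.73 per $1,000, that supports 825/16.73 × 1,000 ≈ $49,312 → $49,300.
LTV cap: 120% × $47,000 = $56,400 → $56,400.
Binding constraint: payment-to-income.

$49,300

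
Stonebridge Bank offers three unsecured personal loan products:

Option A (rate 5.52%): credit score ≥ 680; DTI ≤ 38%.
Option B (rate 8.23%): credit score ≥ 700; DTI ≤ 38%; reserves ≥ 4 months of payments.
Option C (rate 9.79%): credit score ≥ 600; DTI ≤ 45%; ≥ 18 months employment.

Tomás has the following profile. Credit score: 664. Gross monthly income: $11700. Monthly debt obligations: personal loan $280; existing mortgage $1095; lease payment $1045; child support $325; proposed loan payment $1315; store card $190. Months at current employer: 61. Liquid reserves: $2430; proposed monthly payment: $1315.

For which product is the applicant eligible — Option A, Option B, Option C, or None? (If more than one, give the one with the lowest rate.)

Total debts = (280 + 1,095 + 1,045 + 325 + 1,315 + 190) = 4,250; DTI = 4,250/11,700 = 36.3%.
Reserves = 2,430/1,315 = 1.8 months.
Option A: score 664 < 680; DTI 36.3% ≤ 38% → does not qualify.
Option B: score 664 < 700; DTI 36.3% ≤ 38%; reserves 1.8 < 4 mo → does not qualify.
Option C: score 664 ≥ 600; DTI 36.3% ≤ 45%; employment 61 ≥ 18 mo → qualifies.

Option C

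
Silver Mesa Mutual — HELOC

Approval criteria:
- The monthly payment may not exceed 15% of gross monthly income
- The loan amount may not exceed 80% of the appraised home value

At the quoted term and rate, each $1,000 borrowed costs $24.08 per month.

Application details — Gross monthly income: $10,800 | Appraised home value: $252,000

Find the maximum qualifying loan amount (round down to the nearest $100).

Payment cap: 15% × $10,800 = $1,620/month.
At $24.08 per $1,000, that supports 1,620/24.08 × 1,000 ≈ $67,275 → $67,200.
LTV cap: 80% × $252,000 = $201,600 → $201,600.
Binding constraint: payment-to-income.

$67,200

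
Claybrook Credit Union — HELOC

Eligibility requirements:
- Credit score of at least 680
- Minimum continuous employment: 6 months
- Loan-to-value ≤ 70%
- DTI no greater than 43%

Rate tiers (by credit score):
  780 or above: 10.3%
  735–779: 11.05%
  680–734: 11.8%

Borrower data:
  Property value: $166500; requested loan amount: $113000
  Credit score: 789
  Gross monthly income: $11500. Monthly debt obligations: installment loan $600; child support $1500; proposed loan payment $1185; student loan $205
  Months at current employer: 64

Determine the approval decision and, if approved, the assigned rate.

Credit score 789 ≥ 680 (meets minimum)
Total monthly debts = (600 + 1,500 + 1,185 + 205) = 3,490. DTI = 3,490/11,500 = 30.3% ≤ 43%
LTV: 113,000 ÷ 166,500 = 67.9%, within 70% cap
Employment 64 ≥ 6 months
All requirements met. Score 789 falls in the 780 or above tier → 10.3%.

Approved at 10.3%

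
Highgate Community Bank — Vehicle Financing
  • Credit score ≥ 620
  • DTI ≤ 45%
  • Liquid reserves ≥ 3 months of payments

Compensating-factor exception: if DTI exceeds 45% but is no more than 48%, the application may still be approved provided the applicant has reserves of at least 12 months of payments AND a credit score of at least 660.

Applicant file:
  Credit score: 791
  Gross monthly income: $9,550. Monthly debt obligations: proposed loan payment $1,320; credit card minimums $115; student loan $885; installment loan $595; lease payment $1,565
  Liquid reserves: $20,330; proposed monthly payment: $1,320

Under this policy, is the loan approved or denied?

Credit score 791 ≥ 620 (meets base)
Total debts = (1,320 + 115 + 885 + 595 + 1,565) = 4,480. DTI = 4,480/9,550 = 46.9% > 45% — standard DTI limit exceeded.
Reserves = 20,330/1,320 = 15.4 months ≥ 3
46.9% falls in the override range (45%–48%), so the compensating-factor test applies.
Reserves 15.4 ≥ 12 months; credit score 791 ≥ 660.
Both override conditions satisfied; DTI exception granted.

Approved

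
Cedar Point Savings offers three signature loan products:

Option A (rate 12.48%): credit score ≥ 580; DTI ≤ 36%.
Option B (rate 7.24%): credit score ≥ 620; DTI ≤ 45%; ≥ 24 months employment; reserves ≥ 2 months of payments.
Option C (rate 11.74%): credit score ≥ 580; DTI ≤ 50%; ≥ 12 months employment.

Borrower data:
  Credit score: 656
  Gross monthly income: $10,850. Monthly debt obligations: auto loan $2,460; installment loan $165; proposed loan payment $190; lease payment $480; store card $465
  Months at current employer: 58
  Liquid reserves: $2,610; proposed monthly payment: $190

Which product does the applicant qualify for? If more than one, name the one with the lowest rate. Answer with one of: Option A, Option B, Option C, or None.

Option B

Total debts = (2,460 + 165 + 190 + 480 + 465) = 3,760; DTI = 3,760/10,850 = 34.7%.
Reserves = 2,610/190 = 13.7 months.
Option A: score 656 ≥ 580; DTI 34.7% ≤ 36% → qualifies.
Option B: score 656 ≥ 620; DTI 34.7% ≤ 45%; employment 58 ≥ 24 mo; reserves 13.7 ≥ 2 mo → qualifies.
Option C: score 656 ≥ 580; DTI 34.7% ≤ 50%; employment 58 ≥ 12 mo → qualifies.
Qualifying: Option A, Option B, Option C. Lowest rate is 7.24% → Option B.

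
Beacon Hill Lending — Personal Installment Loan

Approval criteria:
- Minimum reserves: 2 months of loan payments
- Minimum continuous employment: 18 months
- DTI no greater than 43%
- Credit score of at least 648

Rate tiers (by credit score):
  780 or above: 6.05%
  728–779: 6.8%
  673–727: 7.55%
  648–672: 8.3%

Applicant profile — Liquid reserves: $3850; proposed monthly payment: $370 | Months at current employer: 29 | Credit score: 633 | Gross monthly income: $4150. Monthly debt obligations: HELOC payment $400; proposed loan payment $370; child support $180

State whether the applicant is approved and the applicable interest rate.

Denied

Credit score 633 < 648 (below minimum)
Employment 29 ≥ 18 months
Total monthly debts = (400 + 370 + 180) = 950. DTI = 950/4,150 = 22.9% ≤ 43%
Reserves = 3,850/370 = 10.4 months ≥ 2
Not all requirements met → denied.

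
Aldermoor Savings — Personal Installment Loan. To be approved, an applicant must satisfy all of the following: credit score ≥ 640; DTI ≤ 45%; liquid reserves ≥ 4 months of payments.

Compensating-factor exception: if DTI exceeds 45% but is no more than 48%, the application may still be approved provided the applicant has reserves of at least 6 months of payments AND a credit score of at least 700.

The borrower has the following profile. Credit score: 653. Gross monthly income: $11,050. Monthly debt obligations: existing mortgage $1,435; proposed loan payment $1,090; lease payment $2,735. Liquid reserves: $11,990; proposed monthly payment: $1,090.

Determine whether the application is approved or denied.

Denied

Credit score 653 ≥ 640 (meets base)
Total debts = (1,435 + 1,090 + 2,735) = 5,260. DTI: 5,260 ÷ 11,050 = 47.6%, over the 45% base limit.
Reserves = 11,990/1,090 = 11.0 months ≥ 4
47.6% falls in the override range (45%–48%), so the compensating-factor test applies.
Override check — reserves: 11.0 mo (ok); score: 653 (below 700).
Compensating-factor requirement not fully met.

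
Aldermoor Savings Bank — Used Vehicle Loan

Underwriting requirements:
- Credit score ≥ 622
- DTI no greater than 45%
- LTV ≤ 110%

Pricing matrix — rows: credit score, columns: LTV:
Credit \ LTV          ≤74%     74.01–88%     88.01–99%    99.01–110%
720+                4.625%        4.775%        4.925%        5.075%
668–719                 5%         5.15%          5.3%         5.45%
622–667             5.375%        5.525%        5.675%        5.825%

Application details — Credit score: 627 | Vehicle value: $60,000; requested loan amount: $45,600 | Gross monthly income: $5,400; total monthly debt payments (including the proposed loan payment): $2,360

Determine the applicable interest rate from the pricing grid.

Credit score 627 ≥ 622; Debt-to-income = 2,360/5,400 = 43.7% — meets 45% limit
Loan-to-value = 45,600/60,000 = 76% — pass (110% max)
Row: 627 falls in 622–667. Column: 76% falls in 74.01–88%. Rate = 5.525%.

5.525%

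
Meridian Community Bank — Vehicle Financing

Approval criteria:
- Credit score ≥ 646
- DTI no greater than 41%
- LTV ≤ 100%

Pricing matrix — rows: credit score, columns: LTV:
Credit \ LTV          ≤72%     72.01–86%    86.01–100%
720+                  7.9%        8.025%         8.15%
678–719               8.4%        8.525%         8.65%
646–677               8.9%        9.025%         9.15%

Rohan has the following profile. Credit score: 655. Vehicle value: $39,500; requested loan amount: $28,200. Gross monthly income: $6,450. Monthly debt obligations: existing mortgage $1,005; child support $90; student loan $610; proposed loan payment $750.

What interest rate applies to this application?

Credit score 655 ≥ 646; Total monthly debts = (1,005 + 90 + 610 + 750) = 2,455. DTI: 2,455 ÷ 6,450 = 38.1%, within the 41% cap
LTV: 28,200 ÷ 39,500 = 71.4%, within 100% cap
Score 655 is in the 646–677 band; LTV 71.4% is in the ≤72% band → 8.9%.

8.9%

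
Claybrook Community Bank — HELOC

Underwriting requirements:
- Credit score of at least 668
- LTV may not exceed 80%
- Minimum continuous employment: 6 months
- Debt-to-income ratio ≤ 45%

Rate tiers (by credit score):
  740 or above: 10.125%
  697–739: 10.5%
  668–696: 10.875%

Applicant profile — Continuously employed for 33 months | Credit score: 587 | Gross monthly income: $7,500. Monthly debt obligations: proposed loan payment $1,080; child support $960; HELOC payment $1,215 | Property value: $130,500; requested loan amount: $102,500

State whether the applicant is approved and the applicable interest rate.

Credit score 587 < 668 (below minimum)
Total monthly debts = (1,080 + 960 + 1,215) = 3,255. DTI: 3,255 ÷ 7,500 = 43.4%, within the 45% cap
Loan-to-value = 102,500/130,500 = 78.5% — pass (80% max)
Employment 33 ≥ 6 months
Not all requirements met → denied.

Denied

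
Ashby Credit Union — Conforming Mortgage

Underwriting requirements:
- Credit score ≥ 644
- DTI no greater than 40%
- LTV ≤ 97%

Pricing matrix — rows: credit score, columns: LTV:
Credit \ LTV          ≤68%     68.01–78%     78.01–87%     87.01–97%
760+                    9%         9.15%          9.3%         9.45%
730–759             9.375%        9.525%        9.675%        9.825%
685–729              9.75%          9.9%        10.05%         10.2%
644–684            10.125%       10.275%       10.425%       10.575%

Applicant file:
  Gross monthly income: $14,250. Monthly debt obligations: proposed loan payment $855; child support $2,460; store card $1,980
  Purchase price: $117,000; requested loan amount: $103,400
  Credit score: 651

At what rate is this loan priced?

Credit score 651 ≥ 644; Total monthly debts = (855 + 2,460 + 1,980) = 5,295. DTI = 5,295/14,250 = 37.2% ≤ 40%
LTV: 103,400 ÷ 117,000 = 88.4%, within 97% cap
Row: 651 falls in 644–684. Column: 88.4% falls in 87.01–97%. Rate = 10.575%.

10.575%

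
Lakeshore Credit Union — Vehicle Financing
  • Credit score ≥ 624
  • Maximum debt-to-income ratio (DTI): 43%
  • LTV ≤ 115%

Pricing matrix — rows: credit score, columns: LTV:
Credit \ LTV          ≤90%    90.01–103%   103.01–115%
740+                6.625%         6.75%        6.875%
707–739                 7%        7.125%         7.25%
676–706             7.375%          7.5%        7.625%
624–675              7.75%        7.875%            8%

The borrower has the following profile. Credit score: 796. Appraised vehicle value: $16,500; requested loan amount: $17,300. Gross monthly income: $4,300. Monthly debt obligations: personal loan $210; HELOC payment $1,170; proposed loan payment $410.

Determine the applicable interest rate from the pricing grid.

Credit score 796 ≥ 624; Total monthly debts = (210 + 1,170 + 410) = 1,790. DTI = 1,790/4,300 = 41.6% ≤ 43%
LTV: 17,300 ÷ 16,500 = 104.8%, within 115% cap
Credit 796 → row 740+; LTV 104.8% → column 103.01–115%. Grid cell → 6.875%.

6.875%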